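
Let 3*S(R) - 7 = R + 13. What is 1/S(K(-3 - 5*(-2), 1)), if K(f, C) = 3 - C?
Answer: 3/22 ≈ 0.13636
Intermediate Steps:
S(R) = 20/3 + R/3 (S(R) = 7/3 + (R + 13)/3 = 7/3 + (13 + R)/3 = 7/3 + (13/3 + R/3) = 20/3 + R/3)
1/S(K(-3 - 5*(-2), 1)) = 1/(20/3 + (3 - 1*1)/3) = 1/(20/3 + (3 - 1)/3) = 1/(20/3 + (⅓)*2) = 1/(20/3 + ⅔) = 1/(22/3) = 3/22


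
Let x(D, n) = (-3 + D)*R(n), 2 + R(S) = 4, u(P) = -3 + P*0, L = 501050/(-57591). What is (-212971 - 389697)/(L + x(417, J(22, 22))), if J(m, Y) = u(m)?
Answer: -17354126394/23592149 ≈ -735.59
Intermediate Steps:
L = -501050/57591 (L = 501050*(-1/57591) = -501050/57591 ≈ -8.7001)
u(P) = -3 (u(P) = -3 + 0 = -3)
R(S) = 2 (R(S) = -2 + 4 = 2)
J(m, Y) = -3
x(D, n) = -6 + 2*D (x(D, n) = (-3 + D)*2 = -6 + 2*D)
(-212971 - 389697)/(L + x(417, J(22, 22))) = (-212971 - 389697)/(-501050/57591 + (-6 + 2*417)) = -602668/(-501050/57591 + (-6 + 834)) = -602668/(-501050/57591 + 828) = -602668/47184298/57591 = -602668*57591/47184298 = -17354126394/23592149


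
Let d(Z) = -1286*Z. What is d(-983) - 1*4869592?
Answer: -3605454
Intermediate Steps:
d(-983) - 1*4869592 = -1286*(-983) - 1*4869592 = 1264138 - 4869592 = -3605454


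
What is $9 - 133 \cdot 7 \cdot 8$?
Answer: $-7439$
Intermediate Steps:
$9 - 133 \cdot 7 \cdot 8 = 9 - 7448 = -7439$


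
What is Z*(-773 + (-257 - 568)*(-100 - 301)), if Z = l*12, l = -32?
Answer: -126739968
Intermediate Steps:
Z = -384 (Z = -32*12 = -384)
Z*(-773 + (-257 - 568)*(-100 - 301)) = -384*(-773 + (-257 - 568)*(-100 - 301)) = -384*(-773 - 825*(-401)) = -384*(-773 + 330825) = -384*330052 = -126739968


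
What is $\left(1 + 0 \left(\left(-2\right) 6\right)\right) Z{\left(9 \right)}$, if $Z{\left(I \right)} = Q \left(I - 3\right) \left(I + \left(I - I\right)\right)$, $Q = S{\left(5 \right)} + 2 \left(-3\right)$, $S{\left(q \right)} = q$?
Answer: $-54$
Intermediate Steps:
$Q = -1$ ($Q = 5 + 2 \left(-3\right) = 5 - 6 = -1$)
$Z{\left(I \right)} = - I \left(-3 + I\right)$ ($Z{\left(I \right)} = - \left(I - 3\right) \left(I + \left(I - I\right)\right) = - \left(-3 + I\right) \left(I + 0\right) = - \left(-3 + I\right) I = - I \left(-3 + I\right)$)
$\left(1 + 0 \left(\left(-2\right) 6\right)\right) Z{\left(9 \right)} = \left(1 + 0 \left(\left(-2\right) 6\right)\right) 9 \left(3 - 9\right) = \left(1 + 0 \left(-12\right)\right) 9 \left(3 - 9\right) = \left(1 + 0\right) 9 \left(-6\right) = 1 \left(-54\right) = -54$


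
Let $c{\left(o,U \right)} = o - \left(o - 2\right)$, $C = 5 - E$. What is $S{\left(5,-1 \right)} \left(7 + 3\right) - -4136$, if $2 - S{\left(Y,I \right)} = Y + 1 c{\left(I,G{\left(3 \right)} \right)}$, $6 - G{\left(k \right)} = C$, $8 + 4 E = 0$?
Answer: $4086$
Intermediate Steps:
$E = -2$ ($E = -2 + \frac{1}{4} \cdot 0 = -2 + 0 = -2$)
$C = 7$ ($C = 5 - -2 = 5 + 2 = 7$)
$G{\left(k \right)} = -1$ ($G{\left(k \right)} = 6 - 7 = -1$)
$c{\left(o,U \right)} = 2$ ($c{\left(o,U \right)} = o - \left(-2 + o\right) = 2$)
$S{\left(Y,I \right)} = - Y$ ($S{\left(Y,I \right)} = 2 - \left(Y + 1 \cdot 2\right) = 2 - \left(Y + 2\right) = 2 - \left(2 + Y\right) = - Y$)
$S{\left(5,-1 \right)} \left(7 + 3\right) - -4136 = \left(-1\right) 5 \left(7 + 3\right) - -4136 = \left(-5\right) 10 + 4136 = -50 + 4136 = 4086$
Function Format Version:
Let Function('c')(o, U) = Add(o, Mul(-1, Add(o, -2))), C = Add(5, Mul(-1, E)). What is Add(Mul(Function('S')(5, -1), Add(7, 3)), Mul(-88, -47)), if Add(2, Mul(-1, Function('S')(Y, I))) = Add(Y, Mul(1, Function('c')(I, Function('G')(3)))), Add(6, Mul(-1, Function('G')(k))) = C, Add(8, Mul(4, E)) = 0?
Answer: 4086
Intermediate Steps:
E = -2 (E = Add(-2, Mul(Rational(1, 4), 0)) = Add(-2, 0) = -2)
C = 7 (C = Add(5, Mul(-1, -2)) = Add(5, 2) = 7)
Function('G')(k) = -1 (Function('G')(k) = Add(6, Mul(-1, 7)) = Add(6, -7) = -1)
Function('c')(o, U) = 2 (Function('c')(o, U) = Add(o, Mul(-1, Add(-2, o))) = Add(o, Add(2, Mul(-1, o))) = 2)
Function('S')(Y, I) = Mul(-1, Y) (Function('S')(Y, I) = Add(2, Mul(-1, Add(Y, Mul(1, 2)))) = Add(2, Mul(-1, Add(Y, 2))) = Add(2, Mul(-1, Add(2, Y))) = Add(2, Add(-2, Mul(-1, Y))) = Mul(-1, Y))
Add(Mul(Function('S')(5, -1), Add(7, 3)), Mul(-88, -47)) = Add(Mul(Mul(-1, 5), Add(7, 3)), Mul(-88, -47)) = Add(Mul(-5, 10), 4136) = Add(-50, 4136) = 4086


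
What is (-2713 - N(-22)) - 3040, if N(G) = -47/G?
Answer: -126613/22 ≈ -5755.1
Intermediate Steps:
(-2713 - N(-22)) - 3040 = (-2713 - (-47)/(-22)) - 3040 = (-2713 - (-47)*(-1)/22) - 3040 = (-2713 - 1*47/22) - 3040 = (-2713 - 47/22) - 3040 = -59733/22 - 3040 = -126613/22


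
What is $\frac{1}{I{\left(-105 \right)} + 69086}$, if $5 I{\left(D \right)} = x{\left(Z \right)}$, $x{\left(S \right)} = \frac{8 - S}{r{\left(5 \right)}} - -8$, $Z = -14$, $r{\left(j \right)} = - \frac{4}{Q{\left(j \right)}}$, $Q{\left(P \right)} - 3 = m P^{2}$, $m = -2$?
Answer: $\frac{10}{691393} \approx 1.4464 \cdot 10^{-5}$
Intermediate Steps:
$Q{\left(P \right)} = 3 - 2 P^{2}$
$r{\left(j \right)} = - \frac{4}{3 - 2 j^{2}}$
$x{\left(S \right)} = 102 - \frac{47 S}{4}$ ($x{\left(S \right)} = \frac{8 - S}{4 \frac{1}{-3 + 2 \cdot 5^{2}}} - -8 = \frac{8 - S}{4 \frac{1}{-3 + 2 \cdot 25}} + 8 = \frac{8 - S}{4 \frac{1}{-3 + 50}} + 8 = \frac{8 - S}{4 \cdot \frac{1}{47}} + 8 = \frac{8 - S}{\frac{4}{47}} + 8 = \left(8 - S\right) \frac{47}{4} + 8 = \left(94 - \frac{47 S}{4}\right) + 8 = 102 - \frac{47 S}{4}$)
$I{\left(D \right)} = \frac{533}{10}$ ($I{\left(D \right)} = \frac{102 - - \frac{329}{2}}{5} = \frac{102 + \frac{329}{2}}{5} = \frac{1}{5} \cdot \frac{533}{2} = \frac{533}{10}$)
$\frac{1}{I{\left(-105 \right)} + 69086} = \frac{1}{\frac{533}{10} + 69086} = \frac{1}{\frac{691393}{10}} = \frac{10}{691393}$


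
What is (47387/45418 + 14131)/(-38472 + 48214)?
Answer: 641849145/442462156 ≈ 1.4506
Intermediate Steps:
(47387/45418 + 14131)/(-38472 + 48214) = (47387*(1/45418) + 14131)/9742 = (47387/45418 + 14131)*(1/9742) = (641849145/45418)*(1/9742) = 641849145/442462156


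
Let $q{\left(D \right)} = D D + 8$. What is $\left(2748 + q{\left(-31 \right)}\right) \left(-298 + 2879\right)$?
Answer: $9593577$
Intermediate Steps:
$q{\left(D \right)} = 8 + D^{2}$ ($q{\left(D \right)} = D^{2} + 8 = 8 + D^{2}$)
$\left(2748 + q{\left(-31 \right)}\right) \left(-298 + 2879\right) = \left(2748 + \left(8 + \left(-31\right)^{2}\right)\right) \left(-298 + 2879\right) = \left(2748 + \left(8 + 961\right)\right) 2581 = \left(2748 + 969\right) 2581 = 3717 \cdot 2581 = 9593577$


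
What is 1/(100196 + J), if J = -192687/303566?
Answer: 303566/30415906249 ≈ 9.9805e-6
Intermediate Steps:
J = -192687/303566 (J = -192687*1/303566 = -192687/303566 ≈ -0.63474)
1/(100196 + J) = 1/(100196 - 192687/303566) = 1/(30415906249/303566) = 303566/30415906249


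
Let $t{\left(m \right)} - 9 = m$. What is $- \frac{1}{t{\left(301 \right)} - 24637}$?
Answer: $\frac{1}{24327} \approx 4.1107 \cdot 10^{-5}$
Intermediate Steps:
$t{\left(m \right)} = 9 + m$
$- \frac{1}{t{\left(301 \right)} - 24637} = - \frac{1}{\left(9 + 301\right) - 24637} = - \frac{1}{310 - 24637} = - \frac{1}{-24327} = \left(-1\right) \left(- \frac{1}{24327}\right) = \frac{1}{24327}$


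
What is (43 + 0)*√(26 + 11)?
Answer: 43*√37 ≈ 261.56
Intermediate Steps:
(43 + 0)*√(26 + 11) = 43*√37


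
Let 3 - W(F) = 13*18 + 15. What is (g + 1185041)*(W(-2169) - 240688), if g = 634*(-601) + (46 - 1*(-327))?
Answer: -193802490920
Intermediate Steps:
W(F) = -246 (W(F) = 3 - (13*18 + 15) = 3 - (234 + 15) = 3 - 1*249 = 3 - 249 = -246)
g = -380661 (g = -381034 + (46 + 327) = -381034 + 373 = -380661)
(g + 1185041)*(W(-2169) - 240688) = (-380661 + 1185041)*(-246 - 240688) = 804380*(-240934) = -193802490920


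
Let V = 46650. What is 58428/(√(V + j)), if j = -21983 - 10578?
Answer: 58428*√14089/14089 ≈ 492.24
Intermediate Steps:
j = -32561
58428/(√(V + j)) = 58428/(√(46650 - 32561)) = 58428/(√14089) = 58428*(√14089/14089) = 58428*√14089/14089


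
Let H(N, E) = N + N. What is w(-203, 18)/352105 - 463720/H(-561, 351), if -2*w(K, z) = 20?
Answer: 16327811938/39506181 ≈ 413.30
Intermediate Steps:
w(K, z) = -10 (w(K, z) = -1/2*20 = -10)
H(N, E) = 2*N
w(-203, 18)/352105 - 463720/H(-561, 351) = -10/352105 - 463720/(2*(-561)) = -10*1/352105 - 463720/(-1122) = -2/70421 - 463720*(-1/1122) = -2/70421 + 231860/561 = 16327811938/39506181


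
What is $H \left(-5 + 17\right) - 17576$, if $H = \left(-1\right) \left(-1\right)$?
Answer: $-17564$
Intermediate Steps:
$H = 1$
$H \left(-5 + 17\right) - 17576 = 1 \left(-5 + 17\right) - 17576 = 1 \cdot 12 - 17576 = 12 - 17576 = -17564$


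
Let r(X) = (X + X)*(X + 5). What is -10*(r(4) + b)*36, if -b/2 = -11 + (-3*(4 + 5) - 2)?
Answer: -54720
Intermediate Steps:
r(X) = 2*X*(5 + X) (r(X) = (2*X)*(5 + X) = 2*X*(5 + X))
b = 80 (b = -2*(-11 + (-3*(4 + 5) - 2)) = -2*(-11 + (-3*9 - 2)) = -2*(-11 + (-27 - 2)) = -2*(-11 - 29) = -2*(-40) = 80)
-10*(r(4) + b)*36 = -10*(2*4*(5 + 4) + 80)*36 = -10*(2*4*9 + 80)*36 = -10*(72 + 80)*36 = -1520*36 = -10*5472 = -54720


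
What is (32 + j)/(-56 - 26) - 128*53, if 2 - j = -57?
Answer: -556379/82 ≈ -6785.1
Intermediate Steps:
j = 59 (j = 2 - 1*(-57) = 2 + 57 = 59)
(32 + j)/(-56 - 26) - 128*53 = (32 + 59)/(-56 - 26) - 128*53 = 91/(-82) - 6784 = 91*(-1/82) - 6784 = -91/82 - 6784 = -556379/82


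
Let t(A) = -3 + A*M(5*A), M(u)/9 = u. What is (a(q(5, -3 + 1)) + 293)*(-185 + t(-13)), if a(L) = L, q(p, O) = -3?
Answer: 2150930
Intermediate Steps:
M(u) = 9*u
t(A) = -3 + 45*A² (t(A) = -3 + A*(9*(5*A)) = -3 + A*(45*A) = -3 + 45*A²)
(a(q(5, -3 + 1)) + 293)*(-185 + t(-13)) = (-3 + 293)*(-185 + (-3 + 45*(-13)²)) = 290*(-185 + (-3 + 45*169)) = 290*(-185 + (-3 + 7605)) = 290*(-185 + 7602) = 290*7417 = 2150930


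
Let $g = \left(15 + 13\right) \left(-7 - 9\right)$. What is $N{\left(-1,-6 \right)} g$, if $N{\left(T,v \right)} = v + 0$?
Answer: $2688$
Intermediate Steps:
$N{\left(T,v \right)} = v$
$g = -448$ ($g = 28 \left(-7 - 9\right) = 28 \left(-16\right) = -448$)
$N{\left(-1,-6 \right)} g = \left(-6\right) \left(-448\right) = 2688$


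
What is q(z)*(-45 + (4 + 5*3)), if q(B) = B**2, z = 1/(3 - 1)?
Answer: -13/2 ≈ -6.5000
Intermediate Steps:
z = 1/2 ≈ 0.50000
q(z)*(-45 + (4 + 5*3)) = (1/2)**2*(-45 + (4 + 5*3)) = (-45 + (4 + 15))/4 = (-45 + 19)/4 = (1/4)*(-26) = -13/2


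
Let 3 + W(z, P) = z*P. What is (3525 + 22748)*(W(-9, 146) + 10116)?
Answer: 231176127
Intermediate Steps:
W(z, P) = -3 + P*z (W(z, P) = -3 + z*P = -3 + P*z)
(3525 + 22748)*(W(-9, 146) + 10116) = (3525 + 22748)*((-3 + 146*(-9)) + 10116) = 26273*((-3 - 1314) + 10116) = 26273*(-1317 + 10116) = 26273*8799 = 231176127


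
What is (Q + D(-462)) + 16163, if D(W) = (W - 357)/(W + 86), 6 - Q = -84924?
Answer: 38011787/376 ≈ 1.0110e+5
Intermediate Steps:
Q = 84930 (Q = 6 - 1*(-84924) = 6 + 84924 = 84930)
D(W) = (-357 + W)/(86 + W)
(Q + D(-462)) + 16163 = (84930 + (-357 - 462)/(86 - 462)) + 16163 = (84930 - 819/(-376)) + 16163 = (84930 - 1/376*(-819)) + 16163 = (84930 + 819/376) + 16163 = 31934499/376 + 16163 = 38011787/376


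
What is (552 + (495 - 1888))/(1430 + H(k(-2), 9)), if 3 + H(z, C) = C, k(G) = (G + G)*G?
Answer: -841/1436 ≈ -0.58565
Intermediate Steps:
k(G) = 2*G² (k(G) = (2*G)*G = 2*G²)
H(z, C) = -3 + C
(552 + (495 - 1888))/(1430 + H(k(-2), 9)) = (552 + (495 - 1888))/(1430 + (-3 + 9)) = (552 - 1393)/(1430 + 6) = -841/1436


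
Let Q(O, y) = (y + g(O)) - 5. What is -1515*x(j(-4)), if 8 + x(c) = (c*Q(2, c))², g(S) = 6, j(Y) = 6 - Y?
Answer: -18319380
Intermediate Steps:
Q(O, y) = 1 + y (Q(O, y) = (y + 6) - 5 = (6 + y) - 5 = 1 + y)
x(c) = -8 + c²*(1 + c)² (x(c) = -8 + (c*(1 + c))² = -8 + c²*(1 + c)²)
-1515*x(j(-4)) = -1515*(-8 + (6 - 1*(-4))²*(1 + (6 - 1*(-4)))²) = -1515*(-8 + (6 + 4)²*(1 + (6 + 4))²) = -1515*(-8 + 10²*(1 + 10)²) = -1515*(-8 + 100*11²) = -1515*(-8 + 100*121) = -1515*(-8 + 12100) = -1515*12092 = -18319380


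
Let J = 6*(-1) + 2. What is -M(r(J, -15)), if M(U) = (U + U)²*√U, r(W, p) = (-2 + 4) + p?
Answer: -676*I*√13 ≈ -2437.4*I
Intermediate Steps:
J = -4 (J = -6 + 2 = -4)
r(W, p) = 2 + p
M(U) = 4*U^(5/2) (M(U) = (2*U)²*√U = (4*U²)*√U = 4*U^(5/2))
-M(r(J, -15)) = -4*(2 - 15)^(5/2) = -4*(-13)^(5/2) = -4*169*I*√13 = -676*I*√13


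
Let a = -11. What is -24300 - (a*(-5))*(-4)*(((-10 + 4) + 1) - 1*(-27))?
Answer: -19460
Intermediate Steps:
-24300 - (a*(-5))*(-4)*(((-10 + 4) + 1) - 1*(-27)) = -24300 - -11*(-5)*(-4)*(((-10 + 4) + 1) - 1*(-27)) = -24300 - 55*(-4)*((-6 + 1) + 27) = -24300 - (-220)*(-5 + 27) = -24300 - (-220)*22 = -24300 - 1*(-4840) = -24300 + 4840 = -19460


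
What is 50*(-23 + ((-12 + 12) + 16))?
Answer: -350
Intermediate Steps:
50*(-23 + ((-12 + 12) + 16)) = 50*(-23 + (0 + 16)) = 50*(-23 + 16) = 50*(-7) = -350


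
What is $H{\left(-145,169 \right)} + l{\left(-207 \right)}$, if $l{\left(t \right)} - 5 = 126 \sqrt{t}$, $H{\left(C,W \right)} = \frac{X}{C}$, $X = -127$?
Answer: $\frac{852}{145} + 378 i \sqrt{23} \approx 5.8759 + 1812.8 i$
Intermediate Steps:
$H{\left(C,W \right)} = - \frac{127}{C}$
$l{\left(t \right)} = 5 + 126 \sqrt{t}$
$H{\left(-145,169 \right)} + l{\left(-207 \right)} = - \frac{127}{-145} + \left(5 + 126 \sqrt{-207}\right) = \left(-127\right) \left(- \frac{1}{145}\right) + \left(5 + 126 \cdot 3 i \sqrt{23}\right) = \frac{127}{145} + \left(5 + 378 i \sqrt{23}\right) = \frac{852}{145} + 378 i \sqrt{23}$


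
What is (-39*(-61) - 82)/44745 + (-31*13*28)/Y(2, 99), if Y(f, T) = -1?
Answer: 504904877/44745 ≈ 11284.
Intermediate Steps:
(-39*(-61) - 82)/44745 + (-31*13*28)/Y(2, 99) = (-39*(-61) - 82)/44745 + (-31*13*28)/(-1) = (2379 - 82)*(1/44745) - 403*28*(-1) = 2297*(1/44745) - 11284*(-1) = 2297/44745 + 11284 = 504904877/44745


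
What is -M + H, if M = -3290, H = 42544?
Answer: 45834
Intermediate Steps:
-M + H = -1*(-3290) + 42544 = 3290 + 42544 = 45834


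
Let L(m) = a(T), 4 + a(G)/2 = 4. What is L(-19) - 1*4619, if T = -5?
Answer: -4619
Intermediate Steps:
a(G) = 0 (a(G) = -8 + 2*4 = -8 + 8 = 0)
L(m) = 0
L(-19) - 1*4619 = 0 - 1*4619 = 0 - 4619 = -4619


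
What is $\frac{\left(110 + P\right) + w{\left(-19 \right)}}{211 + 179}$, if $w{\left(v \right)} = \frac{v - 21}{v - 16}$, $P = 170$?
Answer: $\frac{328}{455} \approx 0.72088$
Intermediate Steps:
$w{\left(v \right)} = \frac{-21 + v}{-16 + v}$
$\frac{\left(110 + P\right) + w{\left(-19 \right)}}{211 + 179} = \frac{\left(110 + 170\right) + \frac{-21 - 19}{-16 - 19}}{211 + 179} = \frac{280 + \frac{1}{-35} \left(-40\right)}{390} = \left(280 - - \frac{8}{7}\right) \frac{1}{390} = \left(280 + \frac{8}{7}\right) \frac{1}{390} = \frac{1968}{7} \cdot \frac{1}{390} = \frac{328}{455}$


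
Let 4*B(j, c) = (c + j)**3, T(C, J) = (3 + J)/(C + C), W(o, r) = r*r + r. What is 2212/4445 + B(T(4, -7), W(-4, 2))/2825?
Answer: 5882317/11480800 ≈ 0.51236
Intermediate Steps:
W(o, r) = r + r**2 (W(o, r) = r**2 + r = r + r**2)
T(C, J) = (3 + J)/(2*C) (T(C, J) = (3 + J)/((2*C)) = (3 + J)*(1/(2*C)) = (3 + J)/(2*C))
B(j, c) = (c + j)**3/4
2212/4445 + B(T(4, -7), W(-4, 2))/2825 = 2212/4445 + ((2*(1 + 2) + (1/2)*(3 - 7)/4)**3/4)/2825 = 2212*(1/4445) + ((2*3 + (1/2)*(1/4)*(-4))**3/4)*(1/2825) = 316/635 + ((6 - 1/2)**3/4)*(1/2825) = 316/635 + ((11/2)**3/4)*(1/2825) = 316/635 + ((1/4)*(1331/8))*(1/2825) = 316/635 + (1331/32)*(1/2825) = 316/635 + 1331/90400 = 5882317/11480800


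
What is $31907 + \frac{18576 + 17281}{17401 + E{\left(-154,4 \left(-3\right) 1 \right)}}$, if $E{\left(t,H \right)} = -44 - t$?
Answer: $\frac{558759334}{17511} \approx 31909.0$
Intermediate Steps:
$31907 + \frac{18576 + 17281}{17401 + E{\left(-154,4 \left(-3\right) 1 \right)}} = 31907 + \frac{18576 + 17281}{17401 - -110} = 31907 + \frac{35857}{17401 + \left(-44 + 154\right)} = 31907 + \frac{35857}{17401 + 110} = 31907 + \frac{35857}{17511} = \frac{558759334}{17511}$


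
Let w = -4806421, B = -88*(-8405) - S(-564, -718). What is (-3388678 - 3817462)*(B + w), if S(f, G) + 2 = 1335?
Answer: 29315399019960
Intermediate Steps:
S(f, G) = 1333 (S(f, G) = -2 + 1335 = 1333)
B = 738307 (B = -88*(-8405) - 1*1333 = 739640 - 1333 = 738307)
(-3388678 - 3817462)*(B + w) = (-3388678 - 3817462)*(738307 - 4806421) = -7206140*(-4068114) = 29315399019960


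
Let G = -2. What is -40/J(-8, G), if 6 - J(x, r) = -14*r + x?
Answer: 20/7 ≈ 2.8571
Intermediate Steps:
J(x, r) = 6 - x + 14*r (J(x, r) = 6 - (-14*r + x) = 6 - (x - 14*r) = 6 + (-x + 14*r) = 6 - x + 14*r)
-40/J(-8, G) = -40/(6 - 1*(-8) + 14*(-2)) = -40/(6 + 8 - 28) = -40/(-14) = -1/14*(-40) = 20/7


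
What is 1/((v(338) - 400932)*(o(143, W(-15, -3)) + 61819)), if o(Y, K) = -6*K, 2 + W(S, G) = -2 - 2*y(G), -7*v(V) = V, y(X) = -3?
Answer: -7/173483719634 ≈ -4.0350e-11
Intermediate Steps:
v(V) = -V/7
W(S, G) = 2 (W(S, G) = -2 + (-2 - 2*(-3)) = -2 + (-2 + 6) = -2 + 4 = 2)
1/((v(338) - 400932)*(o(143, W(-15, -3)) + 61819)) = 1/((-1/7*338 - 400932)*(-6*2 + 61819)) = 1/((-338/7 - 400932)*(-12 + 61819)) = 1/(-2806862/7*61807) = 1/(-173483719634/7) = -7/173483719634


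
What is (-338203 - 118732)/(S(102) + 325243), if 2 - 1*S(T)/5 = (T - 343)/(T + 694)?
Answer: -363720260/258902593 ≈ -1.4049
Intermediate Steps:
S(T) = 10 - 5*(-343 + T)/(694 + T) (S(T) = 10 - 5*(T - 343)/(T + 694) = 10 - 5*(-343 + T)/(694 + T))
(-338203 - 118732)/(S(102) + 325243) = (-338203 - 118732)/(5*(1731 + 102)/(694 + 102) + 325243) = -456935/(5*1833/796 + 325243) = -456935/(5*(1/796)*1833 + 325243) = -456935/(9165/796 + 325243) = -456935/258902593/796 = -456935*796/258902593 = -363720260/258902593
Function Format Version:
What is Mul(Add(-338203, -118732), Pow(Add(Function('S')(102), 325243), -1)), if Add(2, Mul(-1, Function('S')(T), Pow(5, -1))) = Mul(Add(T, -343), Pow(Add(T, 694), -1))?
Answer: Rational(-363720260, 258902593) ≈ -1.4049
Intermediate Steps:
Function('S')(T) = Add(10, Mul(-5, Pow(Add(694, T), -1), Add(-343, T))) (Function('S')(T) = Add(10, Mul(-5, Mul(Add(T, -343), Pow(Add(T, 694), -1)))) = Add(10, Mul(-5, Mul(Add(-343, T), Pow(Add(694, T), -1)))) = Add(10, Mul(-5, Mul(Pow(Add(694, T), -1), Add(-343, T)))) = Add(10, Mul(-5, Pow(Add(694, T), -1), Add(-343, T))))
Mul(Add(-338203, -118732), Pow(Add(Function('S')(102), 325243), -1)) = Mul(Add(-338203, -118732), Pow(Add(Mul(5, Pow(Add(694, 102), -1), Add(1731, 102)), 325243), -1)) = Mul(-456935, Pow(Add(Mul(5, Pow(796, -1), 1833), 325243), -1)) = Mul(-456935, Pow(Add(Mul(5, Rational(1, 796), 1833), 325243), -1)) = Mul(-456935, Pow(Add(Rational(9165, 796), 325243), -1)) = Mul(-456935, Pow(Rational(258902593, 796), -1)) = Mul(-456935, Rational(796, 258902593)) = Rational(-363720260, 258902593)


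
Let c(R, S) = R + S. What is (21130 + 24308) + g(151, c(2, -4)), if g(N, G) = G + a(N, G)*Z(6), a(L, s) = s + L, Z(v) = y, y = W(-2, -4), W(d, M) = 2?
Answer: 45734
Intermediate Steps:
y = 2
Z(v) = 2
a(L, s) = L + s
g(N, G) = 2*N + 3*G (g(N, G) = G + (N + G)*2 = G + (G + N)*2 = G + (2*G + 2*N) = 2*N + 3*G)
(21130 + 24308) + g(151, c(2, -4)) = (21130 + 24308) + (2*151 + 3*(2 - 4)) = 45438 + (302 + 3*(-2)) = 45438 + (302 - 6) = 45438 + 296 = 45734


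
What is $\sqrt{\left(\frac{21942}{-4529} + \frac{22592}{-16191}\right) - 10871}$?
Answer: $\frac{i \sqrt{2706674512253989}}{498837} \approx 104.29 i$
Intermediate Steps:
$\sqrt{\left(\frac{21942}{-4529} + \frac{22592}{-16191}\right) - 10871} = \sqrt{\left(21942 \left(- \frac{1}{4529}\right) + 22592 \left(- \frac{1}{16191}\right)\right) - 10871} = \sqrt{\left(- \frac{21942}{4529} - \frac{22592}{16191}\right) - 10871} = \sqrt{- \frac{9338410}{1496511} - 10871} = \sqrt{- \frac{16277909491}{1496511}} = \frac{i \sqrt{2706674512253989}}{498837}$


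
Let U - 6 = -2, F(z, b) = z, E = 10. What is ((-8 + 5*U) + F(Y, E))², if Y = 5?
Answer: 289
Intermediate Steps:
U = 4 (U = 6 - 2 = 4)
((-8 + 5*U) + F(Y, E))² = ((-8 + 5*4) + 5)² = ((-8 + 20) + 5)² = (12 + 5)² = 17² = 289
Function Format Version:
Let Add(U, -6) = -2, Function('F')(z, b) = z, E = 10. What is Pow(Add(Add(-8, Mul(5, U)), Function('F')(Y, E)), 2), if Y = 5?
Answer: 289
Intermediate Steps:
U = 4 (U = Add(6, -2) = 4)
Pow(Add(Add(-8, Mul(5, U)), Function('F')(Y, E)), 2) = Pow(Add(Add(-8, Mul(5, 4)), 5), 2) = Pow(Add(Add(-8, 20), 5), 2) = Pow(Add(12, 5), 2) = Pow(17, 2) = 289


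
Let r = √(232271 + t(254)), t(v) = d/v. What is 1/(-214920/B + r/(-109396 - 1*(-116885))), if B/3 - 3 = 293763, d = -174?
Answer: -416395462544152278/94474069545714127 - 17952477432769*√3746287910/944740695457141270 ≈ -5.5706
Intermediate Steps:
B = 881298 (B = 9 + 3*293763 = 9 + 881289 = 881298)
t(v) = -174/v
r = √3746287910/127 (r = √(232271 - 174/254) = √(232271 - 174*1/254) = √(232271 - 87/127) = √(29498330/127) = √3746287910/127 ≈ 481.94)
1/(-214920/B + r/(-109396 - 1*(-116885))) = 1/(-214920/881298 + (√3746287910/127)/(-109396 - 1*(-116885))) = 1/(-214920*1/881298 + (√3746287910/127)/(-109396 + 116885)) = 1/(-11940/48961 + (√3746287910/127)/7489) = 1/(-11940/48961 + (√3746287910/127)*(1/7489)) = 1/(-11940/48961 + √3746287910/951103)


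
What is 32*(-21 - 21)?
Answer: -1344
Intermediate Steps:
32*(-21 - 21) = 32*(-42) = -1344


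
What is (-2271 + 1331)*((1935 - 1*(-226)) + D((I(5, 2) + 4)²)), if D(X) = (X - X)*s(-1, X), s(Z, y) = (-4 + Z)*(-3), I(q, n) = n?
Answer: -2031340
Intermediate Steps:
s(Z, y) = 12 - 3*Z
D(X) = 0 (D(X) = (X - X)*(12 - 3*(-1)) = 0*(12 + 3) = 0*15 = 0)
(-2271 + 1331)*((1935 - 1*(-226)) + D((I(5, 2) + 4)²)) = (-2271 + 1331)*((1935 - 1*(-226)) + 0) = -940*((1935 + 226) + 0) = -940*(2161 + 0) = -940*2161 = -2031340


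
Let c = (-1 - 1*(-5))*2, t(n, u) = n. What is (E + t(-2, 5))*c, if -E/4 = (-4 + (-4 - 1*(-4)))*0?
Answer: -16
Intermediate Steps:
E = 0 (E = -4*(-4 + (-4 - 1*(-4)))*0 = -4*(-4 + (-4 + 4))*0 = -4*(-4 + 0)*0 = -(-16)*0 = -4*0 = 0)
c = 8 (c = (-1 + 5)*2 = 4*2 = 8)
(E + t(-2, 5))*c = (0 - 2)*8 = -2*8 = -16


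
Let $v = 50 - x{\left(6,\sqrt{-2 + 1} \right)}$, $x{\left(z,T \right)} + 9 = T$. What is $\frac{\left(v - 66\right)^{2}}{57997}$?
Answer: $\frac{\left(7 + i\right)^{2}}{57997} \approx 0.00082763 + 0.00024139 i$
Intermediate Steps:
$x{\left(z,T \right)} = -9 + T$
$v = 59 - i$ ($v = 50 - \left(-9 + \sqrt{-2 + 1}\right) = 50 - \left(-9 + \sqrt{-1}\right) = 50 - \left(-9 + i\right) = 50 + \left(9 - i\right) = 59 - i \approx 59.0 - 1.0 i$)
$\frac{\left(v - 66\right)^{2}}{57997} = \frac{\left(\left(59 - i\right) - 66\right)^{2}}{57997} = \left(-7 - i\right)^{2} \cdot \frac{1}{57997} = \frac{\left(-7 - i\right)^{2}}{57997}$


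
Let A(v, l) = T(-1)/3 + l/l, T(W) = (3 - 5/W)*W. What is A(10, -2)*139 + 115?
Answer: -350/3 ≈ -116.67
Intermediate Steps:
T(W) = W*(3 - 5/W)
A(v, l) = -5/3 (A(v, l) = (-5 + 3*(-1))/3 + l/l = (-5 - 3)*(⅓) + 1 = -8*⅓ + 1 = -8/3 + 1 = -5/3)
A(10, -2)*139 + 115 = -5/3*139 + 115 = -695/3 + 115 = -350/3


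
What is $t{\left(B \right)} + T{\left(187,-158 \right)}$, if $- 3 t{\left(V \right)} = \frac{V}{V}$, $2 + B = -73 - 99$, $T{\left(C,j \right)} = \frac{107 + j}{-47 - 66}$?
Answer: $\frac{40}{339} \approx 0.11799$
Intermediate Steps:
$T{\left(C,j \right)} = - \frac{107}{113} - \frac{j}{113}$ ($T{\left(C,j \right)} = \frac{107 + j}{-113} = \left(107 + j\right) \left(- \frac{1}{113}\right) = - \frac{107}{113} - \frac{j}{113}$)
$B = -174$ ($B = -2 - 172 = -174$)
$t{\left(V \right)} = - \frac{1}{3}$ ($t{\left(V \right)} = - \frac{V \frac{1}{V}}{3} = \left(- \frac{1}{3}\right) 1 = - \frac{1}{3}$)
$t{\left(B \right)} + T{\left(187,-158 \right)} = - \frac{1}{3} - - \frac{51}{113} = - \frac{1}{3} + \left(- \frac{107}{113} + \frac{158}{113}\right) = - \frac{1}{3} + \frac{51}{113} = \frac{40}{339}$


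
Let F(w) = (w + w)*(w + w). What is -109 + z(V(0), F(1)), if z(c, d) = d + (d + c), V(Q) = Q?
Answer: -101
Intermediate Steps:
F(w) = 4*w**2 (F(w) = (2*w)*(2*w) = 4*w**2)
z(c, d) = c + 2*d (z(c, d) = d + (c + d) = c + 2*d)
-109 + z(V(0), F(1)) = -109 + (0 + 2*(4*1**2)) = -109 + (0 + 2*(4*1)) = -109 + (0 + 2*4) = -109 + (0 + 8) = -109 + 8 = -101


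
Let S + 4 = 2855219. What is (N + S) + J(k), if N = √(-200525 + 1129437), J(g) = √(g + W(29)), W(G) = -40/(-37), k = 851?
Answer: 2855215 + 4*√58057 + 3*√129611/37 ≈ 2.8562e+6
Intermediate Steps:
S = 2855215 (S = -4 + 2855219 = 2855215)
W(G) = 40/37 (W(G) = -40*(-1/37) = 40/37)
J(g) = √(40/37 + g) (J(g) = √(g + 40/37) = √(40/37 + g))
N = 4*√58057 (N = √928912 = 4*√58057 ≈ 963.80)
(N + S) + J(k) = (4*√58057 + 2855215) + √(1480 + 1369*851)/37 = (2855215 + 4*√58057) + √(1480 + 1165019)/37 = (2855215 + 4*√58057) + √1166499/37 = (2855215 + 4*√58057) + (3*√129611)/37 = (2855215 + 4*√58057) + 3*√129611/37 = 2855215 + 4*√58057 + 3*√129611/37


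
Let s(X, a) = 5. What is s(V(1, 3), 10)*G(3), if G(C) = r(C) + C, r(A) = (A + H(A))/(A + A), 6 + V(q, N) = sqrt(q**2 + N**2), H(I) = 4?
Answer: 125/6 ≈ 20.833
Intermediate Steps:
V(q, N) = -6 + sqrt(N**2 + q**2) (V(q, N) = -6 + sqrt(q**2 + N**2) = -6 + sqrt(N**2 + q**2))
r(A) = (4 + A)/(2*A) (r(A) = (A + 4)/(A + A) = (4 + A)/((2*A)) = (4 + A)*(1/(2*A)) = (4 + A)/(2*A))
G(C) = C + (4 + C)/(2*C) (G(C) = (4 + C)/(2*C) + C = C + (4 + C)/(2*C))
s(V(1, 3), 10)*G(3) = 5*(1/2 + 3 + 2/3) = 5*(25/6) = 125/6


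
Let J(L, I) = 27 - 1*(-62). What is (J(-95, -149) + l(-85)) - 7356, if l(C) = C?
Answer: -7352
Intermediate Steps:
J(L, I) = 89 (J(L, I) = 27 + 62 = 89)
(J(-95, -149) + l(-85)) - 7356 = (89 - 85) - 7356 = 4 - 7356 = -7352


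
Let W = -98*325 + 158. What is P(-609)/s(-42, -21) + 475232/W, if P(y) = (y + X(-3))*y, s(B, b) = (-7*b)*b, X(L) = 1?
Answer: -17462568/129409 ≈ -134.94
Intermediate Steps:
s(B, b) = -7*b**2
P(y) = y*(1 + y) (P(y) = (y + 1)*y = (1 + y)*y = y*(1 + y))
W = -31692 (W = -31850 + 158 = -31692)
P(-609)/s(-42, -21) + 475232/W = (-609*(1 - 609))/((-7*(-21)**2)) + 475232/(-31692) = (-609*(-608))/((-7*441)) + 475232*(-1/31692) = 370272/(-3087) - 118808/7923 = 370272*(-1/3087) - 118808/7923 = -17632/147 - 118808/7923 = -17462568/129409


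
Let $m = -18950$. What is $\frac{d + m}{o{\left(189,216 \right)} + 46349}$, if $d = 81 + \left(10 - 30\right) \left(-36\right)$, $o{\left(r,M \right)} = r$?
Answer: $- \frac{18149}{46538} \approx -0.38998$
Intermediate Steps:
$d = 801$ ($d = 81 - -720 = 81 + 720 = 801$)
$\frac{d + m}{o{\left(189,216 \right)} + 46349} = \frac{801 - 18950}{189 + 46349} = - \frac{18149}{46538}$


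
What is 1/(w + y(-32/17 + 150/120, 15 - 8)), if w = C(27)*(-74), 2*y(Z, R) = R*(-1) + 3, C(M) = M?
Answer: -1/2000 ≈ -0.00050000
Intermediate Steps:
y(Z, R) = 3/2 - R/2 (y(Z, R) = (R*(-1) + 3)/2 = (-R + 3)/2 = (3 - R)/2 = 3/2 - R/2)
w = -1998 (w = 27*(-74) = -1998)
1/(w + y(-32/17 + 150/120, 15 - 8)) = 1/(-1998 + (3/2 - (15 - 8)/2)) = 1/(-1998 + (3/2 - ½*7)) = 1/(-1998 + (3/2 - 7/2)) = 1/(-1998 - 2) = 1/(-2000) = -1/2000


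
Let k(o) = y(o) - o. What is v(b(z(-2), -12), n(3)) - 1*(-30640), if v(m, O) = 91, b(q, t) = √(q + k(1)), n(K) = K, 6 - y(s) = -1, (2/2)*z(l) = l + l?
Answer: 30731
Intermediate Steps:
z(l) = 2*l (z(l) = l + l = 2*l)
y(s) = 7 (y(s) = 6 - 1*(-1) = 6 + 1 = 7)
k(o) = 7 - o
b(q, t) = √(6 + q) (b(q, t) = √(q + (7 - 1*1)) = √(q + (7 - 1)) = √(q + 6) = √(6 + q))
v(b(z(-2), -12), n(3)) - 1*(-30640) = 91 - 1*(-30640) = 91 + 30640 = 30731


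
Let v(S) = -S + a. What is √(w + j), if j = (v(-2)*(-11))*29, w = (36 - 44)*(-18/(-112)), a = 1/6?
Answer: I*√1221486/42 ≈ 26.314*I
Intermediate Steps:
a = ⅙ ≈ 0.16667
w = -9/7 (w = -(-144)*(-1)/112 = -8*9/56 = -9/7 ≈ -1.2857)
v(S) = ⅙ - S (v(S) = -S + ⅙ = ⅙ - S)
j = -4147/6 (j = ((⅙ - 1*(-2))*(-11))*29 = ((⅙ + 2)*(-11))*29 = ((13/6)*(-11))*29 = -143/6*29 = -4147/6 ≈ -691.17)
√(w + j) = √(-9/7 - 4147/6) = √(-29083/42) = I*√1221486/42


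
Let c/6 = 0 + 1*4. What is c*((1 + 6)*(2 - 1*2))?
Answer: 0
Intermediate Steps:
c = 24 (c = 6*(0 + 1*4) = 6*(0 + 4) = 6*4 = 24)
c*((1 + 6)*(2 - 1*2)) = 24*((1 + 6)*(2 - 1*2)) = 24*(7*(2 - 2)) = 24*(7*0) = 24*0 = 0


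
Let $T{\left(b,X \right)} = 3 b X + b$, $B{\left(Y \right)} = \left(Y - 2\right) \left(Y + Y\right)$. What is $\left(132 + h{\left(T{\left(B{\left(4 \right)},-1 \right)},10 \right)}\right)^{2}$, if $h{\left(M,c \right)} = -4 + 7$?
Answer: $18225$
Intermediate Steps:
$B{\left(Y \right)} = 2 Y \left(-2 + Y\right)$ ($B{\left(Y \right)} = \left(-2 + Y\right) 2 Y = 2 Y \left(-2 + Y\right)$)
$T{\left(b,X \right)} = b + 3 X b$ ($T{\left(b,X \right)} = 3 X b + b = b + 3 X b$)
$h{\left(M,c \right)} = 3$
$\left(132 + h{\left(T{\left(B{\left(4 \right)},-1 \right)},10 \right)}\right)^{2} = \left(132 + 3\right)^{2} = 135^{2} = 18225$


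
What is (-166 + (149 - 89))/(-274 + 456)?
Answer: -53/91 ≈ -0.58242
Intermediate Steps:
(-166 + (149 - 89))/(-274 + 456) = (-166 + 60)/182 = -106*1/182 = -53/91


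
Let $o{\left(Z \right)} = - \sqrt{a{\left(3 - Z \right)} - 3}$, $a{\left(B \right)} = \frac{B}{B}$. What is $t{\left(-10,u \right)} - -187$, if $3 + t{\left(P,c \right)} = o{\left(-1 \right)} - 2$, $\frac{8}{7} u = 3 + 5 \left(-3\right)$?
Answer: $182 - i \sqrt{2} \approx 182.0 - 1.4142 i$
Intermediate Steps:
$a{\left(B \right)} = 1$
$u = - \frac{21}{2}$ ($u = \frac{7 \left(3 + 5 \left(-3\right)\right)}{8} = \frac{7 \left(3 - 15\right)}{8} = \frac{7}{8} \left(-12\right) = - \frac{21}{2} \approx -10.5$)
$o{\left(Z \right)} = - i \sqrt{2}$ ($o{\left(Z \right)} = - \sqrt{1 - 3} = - \sqrt{-2} = - i \sqrt{2}$)
$t{\left(P,c \right)} = -5 - i \sqrt{2}$ ($t{\left(P,c \right)} = -3 - \left(2 + i \sqrt{2}\right) = -5 - i \sqrt{2}$)
$t{\left(-10,u \right)} - -187 = \left(-5 - i \sqrt{2}\right) - -187 = \left(-5 - i \sqrt{2}\right) + 187 = 182 - i \sqrt{2}$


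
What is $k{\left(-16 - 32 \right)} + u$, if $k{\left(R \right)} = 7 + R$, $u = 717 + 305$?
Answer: $981$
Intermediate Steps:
$u = 1022$
$k{\left(-16 - 32 \right)} + u = \left(7 - 48\right) + 1022 = -41 + 1022 = 981$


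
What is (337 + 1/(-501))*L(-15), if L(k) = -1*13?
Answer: -2194868/501 ≈ -4381.0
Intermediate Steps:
L(k) = -13
(337 + 1/(-501))*L(-15) = (337 + 1/(-501))*(-13) = (337 - 1/501)*(-13) = (168836/501)*(-13) = -2194868/501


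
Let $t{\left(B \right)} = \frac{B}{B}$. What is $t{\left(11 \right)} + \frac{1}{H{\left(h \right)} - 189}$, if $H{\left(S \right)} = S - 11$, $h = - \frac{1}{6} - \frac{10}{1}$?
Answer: $\frac{1255}{1261} \approx 0.99524$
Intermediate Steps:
$t{\left(B \right)} = 1$
$h = - \frac{61}{6}$ ($h = \left(-1\right) \frac{1}{6} - 10 = - \frac{1}{6} - 10 = - \frac{61}{6} \approx -10.167$)
$H{\left(S \right)} = -11 + S$
$t{\left(11 \right)} + \frac{1}{H{\left(h \right)} - 189} = 1 + \frac{1}{\left(-11 - \frac{61}{6}\right) - 189} = 1 + \frac{1}{- \frac{127}{6} - 189} = 1 + \frac{1}{- \frac{1261}{6}} = 1 - \frac{6}{1261} = \frac{1255}{1261}$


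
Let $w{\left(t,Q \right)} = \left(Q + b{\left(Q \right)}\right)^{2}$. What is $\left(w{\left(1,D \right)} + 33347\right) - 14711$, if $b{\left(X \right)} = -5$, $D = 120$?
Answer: $31861$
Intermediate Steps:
$w{\left(t,Q \right)} = \left(-5 + Q\right)^{2}$ ($w{\left(t,Q \right)} = \left(Q - 5\right)^{2} = \left(-5 + Q\right)^{2}$)
$\left(w{\left(1,D \right)} + 33347\right) - 14711 = \left(\left(-5 + 120\right)^{2} + 33347\right) - 14711 = \left(115^{2} + 33347\right) - 14711 = \left(13225 + 33347\right) - 14711 = 46572 - 14711 = 31861$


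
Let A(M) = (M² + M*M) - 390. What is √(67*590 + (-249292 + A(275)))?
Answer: I*√58902 ≈ 242.7*I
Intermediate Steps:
A(M) = -390 + 2*M² (A(M) = (M² + M²) - 390 = 2*M² - 390 = -390 + 2*M²)
√(67*590 + (-249292 + A(275))) = √(67*590 + (-249292 + (-390 + 2*275²))) = √(39530 + (-249292 + (-390 + 2*75625))) = √(39530 + (-249292 + (-390 + 151250))) = √(39530 + (-249292 + 150860)) = √(39530 - 98432) = √(-58902) = I*√58902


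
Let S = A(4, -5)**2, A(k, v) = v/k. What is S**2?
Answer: 625/256 ≈ 2.4414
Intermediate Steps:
S = 25/16 (S = (-5/4)**2 = 25/16 ≈ 1.5625)
S**2 = (25/16)**2 = 625/256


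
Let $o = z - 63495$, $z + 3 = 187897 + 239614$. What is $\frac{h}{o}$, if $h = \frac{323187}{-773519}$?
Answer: $- \frac{323187}{281570971747} \approx -1.1478 \cdot 10^{-6}$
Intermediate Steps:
$z = 427508$ ($z = -3 + \left(187897 + 239614\right) = -3 + 427511 = 427508$)
$o = 364013$ ($o = 427508 - 63495 = 364013$)
$h = - \frac{323187}{773519}$ ($h = 323187 \left(- \frac{1}{773519}\right) = - \frac{323187}{773519} \approx -0.41781$)
$\frac{h}{o} = - \frac{323187}{773519 \cdot 364013} = \left(- \frac{323187}{773519}\right) \frac{1}{364013} = - \frac{323187}{281570971747}$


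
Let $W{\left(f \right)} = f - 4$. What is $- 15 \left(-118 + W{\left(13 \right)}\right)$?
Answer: $1635$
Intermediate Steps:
$W{\left(f \right)} = -4 + f$ ($W{\left(f \right)} = f - 4 = -4 + f$)
$- 15 \left(-118 + W{\left(13 \right)}\right) = - 15 \left(-118 + \left(-4 + 13\right)\right) = - 15 \left(-118 + 9\right) = \left(-15\right) \left(-109\right) = 1635$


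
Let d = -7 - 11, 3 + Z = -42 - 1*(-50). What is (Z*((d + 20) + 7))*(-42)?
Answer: -1890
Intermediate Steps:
Z = 5 (Z = -3 + (-42 - 1*(-50)) = -3 + (-42 + 50) = -3 + 8 = 5)
d = -18
(Z*((d + 20) + 7))*(-42) = (5*((-18 + 20) + 7))*(-42) = (5*(2 + 7))*(-42) = (5*9)*(-42) = 45*(-42) = -1890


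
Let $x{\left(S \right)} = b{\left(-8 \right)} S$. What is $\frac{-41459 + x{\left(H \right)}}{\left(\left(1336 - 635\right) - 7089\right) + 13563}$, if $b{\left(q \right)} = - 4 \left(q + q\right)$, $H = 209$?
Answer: $- \frac{28083}{7175} \approx -3.914$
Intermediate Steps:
$b{\left(q \right)} = - 8 q$ ($b{\left(q \right)} = - 4 \cdot 2 q = - 8 q$)
$x{\left(S \right)} = 64 S$ ($x{\left(S \right)} = \left(-8\right) \left(-8\right) S = 64 S$)
$\frac{-41459 + x{\left(H \right)}}{\left(\left(1336 - 635\right) - 7089\right) + 13563} = \frac{-41459 + 64 \cdot 209}{\left(\left(1336 - 635\right) - 7089\right) + 13563} = \frac{-41459 + 13376}{\left(701 - 7089\right) + 13563} = - \frac{28083}{-6388 + 13563} = - \frac{28083}{7175}$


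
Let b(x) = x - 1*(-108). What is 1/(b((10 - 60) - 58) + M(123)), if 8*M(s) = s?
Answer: 8/123 ≈ 0.065041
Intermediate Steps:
M(s) = s/8
b(x) = 108 + x (b(x) = x + 108 = 108 + x)
1/(b((10 - 60) - 58) + M(123)) = 1/((108 + ((10 - 60) - 58)) + (⅛)*123) = 1/((108 + (-50 - 58)) + 123/8) = 1/((108 - 108) + 123/8) = 1/(0 + 123/8) = 1/(123/8) = 8/123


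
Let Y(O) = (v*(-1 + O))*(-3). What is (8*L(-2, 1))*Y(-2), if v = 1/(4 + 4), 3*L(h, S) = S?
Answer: 3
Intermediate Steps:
L(h, S) = S/3
v = 1/8 ≈ 0.12500
Y(O) = 3/8 - 3*O/8 (Y(O) = ((-1 + O)/8)*(-3) = (-1/8 + O/8)*(-3) = 3/8 - 3*O/8)
(8*L(-2, 1))*Y(-2) = (8*((1/3)*1))*(3/8 - 3/8*(-2)) = (8*(1/3))*(3/8 + 3/4) = (8/3)*(9/8) = 3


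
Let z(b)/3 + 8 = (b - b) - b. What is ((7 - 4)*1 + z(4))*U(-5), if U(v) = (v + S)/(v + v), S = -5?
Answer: -33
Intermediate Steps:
U(v) = (-5 + v)/(2*v) (U(v) = (v - 5)/(v + v) = (-5 + v)/((2*v)) = (-5 + v)*(1/(2*v)) = (-5 + v)/(2*v))
z(b) = -24 - 3*b (z(b) = -24 + 3*((b - b) - b) = -24 + 3*(0 - b) = -24 + 3*(-b) = -24 - 3*b)
((7 - 4)*1 + z(4))*U(-5) = ((7 - 4)*1 + (-24 - 3*4))*((1/2)*(-5 - 5)/(-5)) = (3*1 + (-24 - 12))*((1/2)*(-1/5)*(-10)) = (3 - 36)*1 = -33*1 = -33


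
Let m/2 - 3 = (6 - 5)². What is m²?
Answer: 64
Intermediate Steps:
m = 8 (m = 6 + 2*(6 - 5)² = 6 + 2*1² = 6 + 2*1 = 6 + 2 = 8)
m² = 8² = 64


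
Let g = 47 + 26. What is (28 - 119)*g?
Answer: -6643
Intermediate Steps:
g = 73
(28 - 119)*g = (28 - 119)*73 = -91*73 = -6643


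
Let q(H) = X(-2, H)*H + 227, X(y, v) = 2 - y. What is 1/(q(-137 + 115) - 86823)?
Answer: -1/86684 ≈ -1.1536e-5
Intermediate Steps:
q(H) = 227 + 4*H (q(H) = (2 - 1*(-2))*H + 227 = (2 + 2)*H + 227 = 4*H + 227 = 227 + 4*H)
1/(q(-137 + 115) - 86823) = 1/((227 + 4*(-137 + 115)) - 86823) = 1/((227 + 4*(-22)) - 86823) = 1/((227 - 88) - 86823) = 1/(139 - 86823) = 1/(-86684) = -1/86684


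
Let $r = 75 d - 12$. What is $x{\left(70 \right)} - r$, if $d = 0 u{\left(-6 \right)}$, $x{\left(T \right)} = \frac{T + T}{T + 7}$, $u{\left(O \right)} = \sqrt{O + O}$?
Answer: $\frac{152}{11} \approx 13.818$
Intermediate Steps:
$u{\left(O \right)} = \sqrt{2} \sqrt{O}$ ($u{\left(O \right)} = \sqrt{2 O} = \sqrt{2} \sqrt{O}$)
$x{\left(T \right)} = \frac{2 T}{7 + T}$
$d = 0$ ($d = 0 \sqrt{2} \sqrt{-6} = 0 \sqrt{2} i \sqrt{6} = 0 \cdot 2 i \sqrt{3} = 0$)
$r = -12$ ($r = 75 \cdot 0 - 12 = 0 - 12 = -12$)
$x{\left(70 \right)} - r = 2 \cdot 70 \frac{1}{7 + 70} - -12 = 2 \cdot 70 \cdot \frac{1}{77} + 12 = \frac{20}{11} + 12 = \frac{152}{11}$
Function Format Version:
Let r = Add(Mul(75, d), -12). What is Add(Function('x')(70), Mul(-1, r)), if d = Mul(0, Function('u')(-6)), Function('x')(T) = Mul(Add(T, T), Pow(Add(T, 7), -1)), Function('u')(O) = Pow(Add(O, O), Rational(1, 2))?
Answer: Rational(152, 11) ≈ 13.818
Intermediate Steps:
Function('u')(O) = Mul(Pow(2, Rational(1, 2)), Pow(O, Rational(1, 2))) (Function('u')(O) = Pow(Mul(2, O), Rational(1, 2)) = Mul(Pow(2, Rational(1, 2)), Pow(O, Rational(1, 2))))
Function('x')(T) = Mul(2, T, Pow(Add(7, T), -1)) (Function('x')(T) = Mul(Mul(2, T), Pow(Add(7, T), -1)) = Mul(2, T, Pow(Add(7, T), -1)))
d = 0 (d = Mul(0, Mul(Pow(2, Rational(1, 2)), Pow(-6, Rational(1, 2)))) = Mul(0, Mul(Pow(2, Rational(1, 2)), Mul(I, Pow(6, Rational(1, 2))))) = Mul(0, Mul(2, I, Pow(3, Rational(1, 2)))) = 0)
r = -12 (r = Add(Mul(75, 0), -12) = Add(0, -12) = -12)
Add(Function('x')(70), Mul(-1, r)) = Add(Mul(2, 70, Pow(Add(7, 70), -1)), Mul(-1, -12)) = Add(Mul(2, 70, Pow(77, -1)), 12) = Add(Mul(2, 70, Rational(1, 77)), 12) = Add(Rational(20, 11), 12) = Rational(152, 11)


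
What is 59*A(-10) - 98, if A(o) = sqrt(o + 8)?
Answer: -98 + 59*I*sqrt(2) ≈ -98.0 + 83.439*I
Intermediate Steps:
A(o) = sqrt(8 + o)
59*A(-10) - 98 = 59*sqrt(8 - 10) - 98 = 59*sqrt(-2) - 98 = 59*(I*sqrt(2)) - 98 = 59*I*sqrt(2) - 98 = -98 + 59*I*sqrt(2)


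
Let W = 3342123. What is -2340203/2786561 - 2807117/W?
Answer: -15643449025606/9313029609003 ≈ -1.6797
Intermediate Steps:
-2340203/2786561 - 2807117/W = -2340203/2786561 - 2807117/3342123 = -15643449025606/9313029609003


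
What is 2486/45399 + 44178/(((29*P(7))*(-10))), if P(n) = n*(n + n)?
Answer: -967492451/645119790 ≈ -1.4997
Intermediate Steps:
P(n) = 2*n² (P(n) = n*(2*n) = 2*n²)
2486/45399 + 44178/(((29*P(7))*(-10))) = 2486/45399 + 44178/(((29*(2*7²))*(-10))) = 2486*(1/45399) + 44178/(((29*(2*49))*(-10))) = 2486/45399 + 44178/(((29*98)*(-10))) = 2486/45399 + 44178/((2842*(-10))) = 2486/45399 + 44178/(-28420) = 2486/45399 + 44178*(-1/28420) = 2486/45399 - 22089/14210 = -967492451/645119790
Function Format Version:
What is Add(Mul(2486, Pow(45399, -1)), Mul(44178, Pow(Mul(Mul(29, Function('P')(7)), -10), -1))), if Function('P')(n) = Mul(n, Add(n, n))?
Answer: Rational(-967492451, 645119790) ≈ -1.4997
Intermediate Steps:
Function('P')(n) = Mul(2, Pow(n, 2)) (Function('P')(n) = Mul(n, Mul(2, n)) = Mul(2, Pow(n, 2)))
Add(Mul(2486, Pow(45399, -1)), Mul(44178, Pow(Mul(Mul(29, Function('P')(7)), -10), -1))) = Add(Mul(2486, Pow(45399, -1)), Mul(44178, Pow(Mul(Mul(29, Mul(2, Pow(7, 2))), -10), -1))) = Add(Mul(2486, Rational(1, 45399)), Mul(44178, Pow(Mul(Mul(29, Mul(2, 49)), -10), -1))) = Add(Rational(2486, 45399), Mul(44178, Pow(Mul(Mul(29, 98), -10), -1))) = Add(Rational(2486, 45399), Mul(44178, Pow(Mul(2842, -10), -1))) = Add(Rational(2486, 45399), Mul(44178, Pow(-28420, -1))) = Add(Rational(2486, 45399), Mul(44178, Rational(-1, 28420))) = Add(Rational(2486, 45399), Rational(-22089, 14210)) = Rational(-967492451, 645119790)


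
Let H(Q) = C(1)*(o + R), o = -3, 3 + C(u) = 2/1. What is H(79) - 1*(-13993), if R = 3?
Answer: 13993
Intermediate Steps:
C(u) = -1 (C(u) = -3 + 2/1 = -3 + 2*1 = -3 + 2 = -1)
H(Q) = 0 (H(Q) = -(-3 + 3) = -1*0 = 0)
H(79) - 1*(-13993) = 0 - 1*(-13993) = 0 + 13993 = 13993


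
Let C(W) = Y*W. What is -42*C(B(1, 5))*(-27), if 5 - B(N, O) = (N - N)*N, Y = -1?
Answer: -5670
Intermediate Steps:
B(N, O) = 5 (B(N, O) = 5 - (N - N)*N = 5 - 0*N = 5 - 1*0 = 5 + 0 = 5)
C(W) = -W
-42*C(B(1, 5))*(-27) = -(-42)*5*(-27) = -42*(-5)*(-27) = 210*(-27) = -5670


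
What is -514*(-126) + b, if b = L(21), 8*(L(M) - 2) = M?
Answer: 518149/8 ≈ 64769.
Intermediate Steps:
L(M) = 2 + M/8
b = 37/8 (b = 2 + (1/8)*21 = 2 + 21/8 = 37/8 ≈ 4.6250)
-514*(-126) + b = -514*(-126) + 37/8 = 64764 + 37/8 = 518149/8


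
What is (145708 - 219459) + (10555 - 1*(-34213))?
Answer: -28983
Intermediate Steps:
(145708 - 219459) + (10555 - 1*(-34213)) = -73751 + (10555 + 34213) = -73751 + 44768 = -28983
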